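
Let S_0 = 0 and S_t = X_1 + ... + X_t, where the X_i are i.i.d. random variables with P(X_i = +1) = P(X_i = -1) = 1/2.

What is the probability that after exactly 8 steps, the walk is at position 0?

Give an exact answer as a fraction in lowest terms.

To reach position 0 after 8 steps: need 4 steps of +1 and 4 of -1.
Favorable paths: C(8,4) = 70
Total paths: 2^8 = 256
P = 70/256 = 35/128

Answer: 35/128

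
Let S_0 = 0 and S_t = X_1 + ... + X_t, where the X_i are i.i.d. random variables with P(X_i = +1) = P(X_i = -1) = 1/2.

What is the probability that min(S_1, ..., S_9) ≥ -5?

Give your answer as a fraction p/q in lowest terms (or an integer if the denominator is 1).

Let f(t,s) = #length-t paths at position s with S_1..S_t all ≥ -5.
f(t,s) = f(t-1,s-1) + f(t-1,s+1) for s ≥ -5; f(t,s) = 0 for s < -5.
t=0: f(0,0)=1
t=1: f(1,-1)=1 f(1,1)=1
t=2: f(2,-2)=1 f(2,0)=2 f(2,2)=1
t=3: f(3,-3)=1 f(3,-1)=3 f(3,1)=3 f(3,3)=1
t=4: f(4,-4)=1 f(4,-2)=4 f(4,0)=6 f(4,2)=4 f(4,4)=1
t=5: f(5,-5)=1 f(5,-3)=5 f(5,-1)=10 f(5,1)=10 f(5,3)=5 f(5,5)=1
t=6: f(6,-4)=6 f(6,-2)=15 f(6,0)=20 f(6,2)=15 f(6,4)=6 f(6,6)=1
t=7: f(7,-5)=6 f(7,-3)=21 f(7,-1)=35 f(7,1)=35 f(7,3)=21 f(7,5)=7 f(7,7)=1
t=8: f(8,-4)=27 f(8,-2)=56 f(8,0)=70 f(8,2)=56 f(8,4)=28 f(8,6)=8 f(8,8)=1
t=9: f(9,-5)=27 f(9,-3)=83 f(9,-1)=126 f(9,1)=126 f(9,3)=84 f(9,5)=36 f(9,7)=9 f(9,9)=1
Σ_s f(9,s) = 492
P = 492/512 = 123/128

Answer: 123/128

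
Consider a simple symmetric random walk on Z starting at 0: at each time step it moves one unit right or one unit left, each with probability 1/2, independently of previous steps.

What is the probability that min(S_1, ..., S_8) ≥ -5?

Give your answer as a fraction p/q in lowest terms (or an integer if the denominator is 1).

Let f(t,s) = #length-t paths at position s with S_1..S_t all ≥ -5.
f(t,s) = f(t-1,s-1) + f(t-1,s+1) for s ≥ -5; f(t,s) = 0 for s < -5.
t=0: f(0,0)=1
t=1: f(1,-1)=1 f(1,1)=1
t=2: f(2,-2)=1 f(2,0)=2 f(2,2)=1
t=3: f(3,-3)=1 f(3,-1)=3 f(3,1)=3 f(3,3)=1
t=4: f(4,-4)=1 f(4,-2)=4 f(4,0)=6 f(4,2)=4 f(4,4)=1
t=5: f(5,-5)=1 f(5,-3)=5 f(5,-1)=10 f(5,1)=10 f(5,3)=5 f(5,5)=1
t=6: f(6,-4)=6 f(6,-2)=15 f(6,0)=20 f(6,2)=15 f(6,4)=6 f(6,6)=1
t=7: f(7,-5)=6 f(7,-3)=21 f(7,-1)=35 f(7,1)=35 f(7,3)=21 f(7,5)=7 f(7,7)=1
t=8: f(8,-4)=27 f(8,-2)=56 f(8,0)=70 f(8,2)=56 f(8,4)=28 f(8,6)=8 f(8,8)=1
Σ_s f(8,s) = 246
P = 246/256 = 123/128

Answer: 123/128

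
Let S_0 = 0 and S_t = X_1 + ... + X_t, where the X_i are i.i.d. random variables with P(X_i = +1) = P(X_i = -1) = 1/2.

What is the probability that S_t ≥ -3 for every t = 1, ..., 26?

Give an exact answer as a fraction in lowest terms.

Answer: 2340135/4194304

Derivation:
Let f(t,s) = #length-t paths at position s with S_1..S_t all ≥ -3.
f(t,s) = f(t-1,s-1) + f(t-1,s+1) for s ≥ -3; f(t,s) = 0 for s < -3.
t=0: f(0,0)=1
t=1: f(1,-1)=1 f(1,1)=1
t=2: f(2,-2)=1 f(2,0)=2 f(2,2)=1
t=3: f(3,-3)=1 f(3,-1)=3 f(3,1)=3 f(3,3)=1
t=4: f(4,-2)=4 f(4,0)=6 f(4,2)=4 f(4,4)=1
t=5: f(5,-3)=4 f(5,-1)=10 f(5,1)=10 f(5,3)=5 f(5,5)=1
t=6: f(6,-2)=14 f(6,0)=20 f(6,2)=15 f(6,4)=6 f(6,6)=1
t=7: f(7,-3)=14 f(7,-1)=34 f(7,1)=35 f(7,3)=21 f(7,5)=7 f(7,7)=1
t=8: f(8,-2)=48 f(8,0)=69 f(8,2)=56 f(8,4)=28 f(8,6)=8 f(8,8)=1
t=9: f(9,-3)=48 f(9,-1)=117 f(9,1)=125 f(9,3)=84 f(9,5)=36 f(9,7)=9 f(9,9)=1
t=10: f(10,-2)=165 f(10,0)=242 f(10,2)=209 f(10,4)=120 f(10,6)=45 f(10,8)=10 f(10,10)=1
t=11: f(11,-3)=165 f(11,-1)=407 f(11,1)=451 f(11,3)=329 f(11,5)=165 f(11,7)=55 f(11,9)=11 f(11,11)=1
t=12: f(12,-2)=572 f(12,0)=858 f(12,2)=780 f(12,4)=494 f(12,6)=220 f(12,8)=66 f(12,10)=12 f(12,12)=1
t=13: f(13,-3)=572 f(13,-1)=1430 f(13,1)=1638 f(13,3)=1274 f(13,5)=714 f(13,7)=286 f(13,9)=78 f(13,11)=13 f(13,13)=1
t=14: f(14,-2)=2002 f(14,0)=3068 f(14,2)=2912 f(14,4)=1988 f(14,6)=1000 f(14,8)=364 f(14,10)=91 f(14,12)=14 f(14,14)=1
t=15: f(15,-3)=2002 f(15,-1)=5070 f(15,1)=5980 f(15,3)=4900 f(15,5)=2988 f(15,7)=1364 f(15,9)=455 f(15,11)=105 f(15,13)=15 f(15,15)=1
t=16: f(16,-2)=7072 f(16,0)=11050 f(16,2)=10880 f(16,4)=7888 f(16,6)=4352 f(16,8)=1819 f(16,10)=560 f(16,12)=120 f(16,14)=16 f(16,16)=1
t=17: f(17,-3)=7072 f(17,-1)=18122 f(17,1)=21930 f(17,3)=18768 f(17,5)=12240 f(17,7)=6171 f(17,9)=2379 f(17,11)=680 f(17,13)=136 f(17,15)=17 f(17,17)=1
t=18: f(18,-2)=25194 f(18,0)=40052 f(18,2)=40698 f(18,4)=31008 f(18,6)=18411 f(18,8)=8550 f(18,10)=3059 f(18,12)=816 f(18,14)=153 f(18,16)=18 f(18,18)=1
t=19: f(19,-3)=25194 f(19,-1)=65246 f(19,1)=80750 f(19,3)=71706 f(19,5)=49419 f(19,7)=26961 f(19,9)=11609 f(19,11)=3875 f(19,13)=969 f(19,15)=171 f(19,17)=19 f(19,19)=1
t=20: f(20,-2)=90440 f(20,0)=145996 f(20,2)=152456 f(20,4)=121125 f(20,6)=76380 f(20,8)=38570 f(20,10)=15484 f(20,12)=4844 f(20,14)=1140 f(20,16)=190 f(20,18)=20 f(20,20)=1
t=21: f(21,-3)=90440 f(21,-1)=236436 f(21,1)=298452 f(21,3)=273581 f(21,5)=197505 f(21,7)=114950 f(21,9)=54054 f(21,11)=20328 f(21,13)=5984 f(21,15)=1330 f(21,17)=210 f(21,19)=21 f(21,21)=1
t=22: f(22,-2)=326876 f(22,0)=534888 f(22,2)=572033 f(22,4)=471086 f(22,6)=312455 f(22,8)=169004 f(22,10)=74382 f(22,12)=26312 f(22,14)=7314 f(22,16)=1540 f(22,18)=231 f(22,20)=22 f(22,22)=1
t=23: f(23,-3)=326876 f(23,-1)=861764 f(23,1)=1106921 f(23,3)=1043119 f(23,5)=783541 f(23,7)=481459 f(23,9)=243386 f(23,11)=100694 f(23,13)=33626 f(23,15)=8854 f(23,17)=1771 f(23,19)=253 f(23,21)=23 f(23,23)=1
t=24: f(24,-2)=1188640 f(24,0)=1968685 f(24,2)=2150040 f(24,4)=1826660 f(24,6)=1265000 f(24,8)=724845 f(24,10)=344080 f(24,12)=134320 f(24,14)=42480 f(24,16)=10625 f(24,18)=2024 f(24,20)=276 f(24,22)=24 f(24,24)=1
t=25: f(25,-3)=1188640 f(25,-1)=3157325 f(25,1)=4118725 f(25,3)=3976700 f(25,5)=3091660 f(25,7)=1989845 f(25,9)=1068925 f(25,11)=478400 f(25,13)=176800 f(25,15)=53105 f(25,17)=12649 f(25,19)=2300 f(25,21)=300 f(25,23)=25 f(25,25)=1
t=26: f(26,-2)=4345965 f(26,0)=7276050 f(26,2)=8095425 f(26,4)=7068360 f(26,6)=5081505 f(26,8)=3058770 f(26,10)=1547325 f(26,12)=655200 f(26,14)=229905 f(26,16)=65754 f(26,18)=14949 f(26,20)=2600 f(26,22)=325 f(26,24)=26 f(26,26)=1
Σ_s f(26,s) = 37442160
P = 37442160/67108864 = 2340135/4194304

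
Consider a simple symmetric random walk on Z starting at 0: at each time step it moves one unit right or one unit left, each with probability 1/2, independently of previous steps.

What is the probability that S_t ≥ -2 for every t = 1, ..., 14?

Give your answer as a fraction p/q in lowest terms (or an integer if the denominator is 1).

Answer: 4719/8192

Derivation:
Let f(t,s) = #length-t paths at position s with S_1..S_t all ≥ -2.
f(t,s) = f(t-1,s-1) + f(t-1,s+1) for s ≥ -2; f(t,s) = 0 for s < -2.
t=0: f(0,0)=1
t=1: f(1,-1)=1 f(1,1)=1
t=2: f(2,-2)=1 f(2,0)=2 f(2,2)=1
t=3: f(3,-1)=3 f(3,1)=3 f(3,3)=1
t=4: f(4,-2)=3 f(4,0)=6 f(4,2)=4 f(4,4)=1
t=5: f(5,-1)=9 f(5,1)=10 f(5,3)=5 f(5,5)=1
t=6: f(6,-2)=9 f(6,0)=19 f(6,2)=15 f(6,4)=6 f(6,6)=1
t=7: f(7,-1)=28 f(7,1)=34 f(7,3)=21 f(7,5)=7 f(7,7)=1
t=8: f(8,-2)=28 f(8,0)=62 f(8,2)=55 f(8,4)=28 f(8,6)=8 f(8,8)=1
t=9: f(9,-1)=90 f(9,1)=117 f(9,3)=83 f(9,5)=36 f(9,7)=9 f(9,9)=1
t=10: f(10,-2)=90 f(10,0)=207 f(10,2)=200 f(10,4)=119 f(10,6)=45 f(10,8)=10 f(10,10)=1
t=11: f(11,-1)=297 f(11,1)=407 f(11,3)=319 f(11,5)=164 f(11,7)=55 f(11,9)=11 f(11,11)=1
t=12: f(12,-2)=297 f(12,0)=704 f(12,2)=726 f(12,4)=483 f(12,6)=219 f(12,8)=66 f(12,10)=12 f(12,12)=1
t=13: f(13,-1)=1001 f(13,1)=1430 f(13,3)=1209 f(13,5)=702 f(13,7)=285 f(13,9)=78 f(13,11)=13 f(13,13)=1
t=14: f(14,-2)=1001 f(14,0)=2431 f(14,2)=2639 f(14,4)=1911 f(14,6)=987 f(14,8)=363 f(14,10)=91 f(14,12)=14 f(14,14)=1
Σ_s f(14,s) = 9438
P = 9438/16384 = 4719/8192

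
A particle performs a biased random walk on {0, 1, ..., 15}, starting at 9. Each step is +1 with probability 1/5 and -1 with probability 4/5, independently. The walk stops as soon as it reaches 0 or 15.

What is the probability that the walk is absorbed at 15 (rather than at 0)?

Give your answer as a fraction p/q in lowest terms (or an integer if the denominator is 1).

Biased walk: p = 1/5, q = 4/5, r = q/p = 4
Gambler's ruin: P(hit 15 before 0 | start at 9) = (1 - r^a)/(1 - r^N)
r^9 = 262144; r^15 = 1073741824
P = (1 - 262144) / (1 - 1073741824) = -262143 / -1073741823 = 4161/17043521

Answer: 4161/17043521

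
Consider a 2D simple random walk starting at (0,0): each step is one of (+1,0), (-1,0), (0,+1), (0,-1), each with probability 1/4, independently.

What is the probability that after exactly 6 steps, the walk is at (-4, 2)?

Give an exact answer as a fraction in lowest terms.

Answer: 15/4096

Derivation:
Let h be the number of horizontal steps (so 6-h are vertical). To end at (-4,2) need (h-4)/2 right-steps and ((6-h)+2)/2 up-steps.
Sum over h with 4 ≤ h ≤ 4, h ≡ 0 (mod 2), 6-h ≡ 0 (mod 2):
h=4: C(6,4)·C(4,0)·C(2,2) = 15·1·1 = 15
Total favorable: 15
Total paths: 4^6 = 4096
P = 15/4096 = 15/4096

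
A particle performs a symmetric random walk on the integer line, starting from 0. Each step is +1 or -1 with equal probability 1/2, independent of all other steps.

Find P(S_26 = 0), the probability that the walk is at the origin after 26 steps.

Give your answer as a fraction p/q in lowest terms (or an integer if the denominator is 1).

Answer: 1300075/8388608

Derivation:
To return to 0 after 26 steps: need exactly 13 steps of +1 and 13 of -1.
Favorable paths: C(26,13) = 10400600
Total paths: 2^26 = 67108864
P = 10400600/67108864 = 1300075/8388608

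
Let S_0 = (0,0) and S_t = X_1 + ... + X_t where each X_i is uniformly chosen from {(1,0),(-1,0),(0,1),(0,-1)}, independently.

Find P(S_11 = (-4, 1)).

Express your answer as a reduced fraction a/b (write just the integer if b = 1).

Answer: 27225/2097152

Derivation:
Let h be the number of horizontal steps (so 11-h are vertical). To end at (-4,1) need (h-4)/2 right-steps and ((11-h)+1)/2 up-steps.
Sum over h with 4 ≤ h ≤ 10, h ≡ 0 (mod 2), 11-h ≡ 1 (mod 2):
h=4: C(11,4)·C(4,0)·C(7,4) = 330·1·35 = 11550
h=6: C(11,6)·C(6,1)·C(5,3) = 462·6·10 = 27720
h=8: C(11,8)·C(8,2)·C(3,2) = 165·28·3 = 13860
h=10: C(11,10)·C(10,3)·C(1,1) = 11·120·1 = 1320
Total favorable: 54450
Total paths: 4^11 = 4194304
P = 54450/4194304 = 27225/2097152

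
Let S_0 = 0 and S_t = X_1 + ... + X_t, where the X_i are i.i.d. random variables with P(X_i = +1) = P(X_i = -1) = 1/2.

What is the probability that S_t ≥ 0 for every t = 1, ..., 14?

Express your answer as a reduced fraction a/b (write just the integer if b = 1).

Let f(t,s) = #length-t paths at position s with S_1..S_t all ≥ 0.
f(t,s) = f(t-1,s-1) + f(t-1,s+1) for s ≥ 0; f(t,s) = 0 for s < 0.
t=0: f(0,0)=1
t=1: f(1,1)=1
t=2: f(2,0)=1 f(2,2)=1
t=3: f(3,1)=2 f(3,3)=1
t=4: f(4,0)=2 f(4,2)=3 f(4,4)=1
t=5: f(5,1)=5 f(5,3)=4 f(5,5)=1
t=6: f(6,0)=5 f(6,2)=9 f(6,4)=5 f(6,6)=1
t=7: f(7,1)=14 f(7,3)=14 f(7,5)=6 f(7,7)=1
t=8: f(8,0)=14 f(8,2)=28 f(8,4)=20 f(8,6)=7 f(8,8)=1
t=9: f(9,1)=42 f(9,3)=48 f(9,5)=27 f(9,7)=8 f(9,9)=1
t=10: f(10,0)=42 f(10,2)=90 f(10,4)=75 f(10,6)=35 f(10,8)=9 f(10,10)=1
t=11: f(11,1)=132 f(11,3)=165 f(11,5)=110 f(11,7)=44 f(11,9)=10 f(11,11)=1
t=12: f(12,0)=132 f(12,2)=297 f(12,4)=275 f(12,6)=154 f(12,8)=54 f(12,10)=11 f(12,12)=1
t=13: f(13,1)=429 f(13,3)=572 f(13,5)=429 f(13,7)=208 f(13,9)=65 f(13,11)=12 f(13,13)=1
t=14: f(14,0)=429 f(14,2)=1001 f(14,4)=1001 f(14,6)=637 f(14,8)=273 f(14,10)=77 f(14,12)=13 f(14,14)=1
Σ_s f(14,s) = 3432
P = 3432/16384 = 429/2048

Answer: 429/2048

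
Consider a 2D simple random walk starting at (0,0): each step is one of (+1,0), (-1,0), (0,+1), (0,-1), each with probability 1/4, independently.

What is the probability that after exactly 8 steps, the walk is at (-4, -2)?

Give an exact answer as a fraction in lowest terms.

Answer: 7/1024

Derivation:
Let h be the number of horizontal steps (so 8-h are vertical). To end at (-4,-2) need (h-4)/2 right-steps and ((8-h)-2)/2 up-steps.
Sum over h with 4 ≤ h ≤ 6, h ≡ 0 (mod 2), 8-h ≡ 0 (mod 2):
h=4: C(8,4)·C(4,0)·C(4,1) = 70·1·4 = 280
h=6: C(8,6)·C(6,1)·C(2,0) = 28·6·1 = 168
Total favorable: 448
Total paths: 4^8 = 65536
P = 448/65536 = 7/1024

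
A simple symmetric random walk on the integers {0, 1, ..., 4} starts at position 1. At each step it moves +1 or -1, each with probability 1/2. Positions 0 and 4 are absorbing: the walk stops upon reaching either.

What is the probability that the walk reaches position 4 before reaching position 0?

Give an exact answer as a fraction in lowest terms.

Answer: 1/4

Derivation:
Symmetric walk (p = 1/2): the harmonic-function argument gives P(hit 4 before 0 | start at 1) = a/N.
P = 1/4 = 1/4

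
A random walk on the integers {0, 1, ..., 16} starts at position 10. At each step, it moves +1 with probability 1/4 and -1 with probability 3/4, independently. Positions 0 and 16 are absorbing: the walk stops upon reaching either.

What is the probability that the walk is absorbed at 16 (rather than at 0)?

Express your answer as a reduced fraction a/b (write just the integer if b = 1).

Answer: 7381/5380840

Derivation:
Biased walk: p = 1/4, q = 3/4, r = q/p = 3
Gambler's ruin: P(hit 16 before 0 | start at 10) = (1 - r^a)/(1 - r^N)
r^10 = 59049; r^16 = 43046721
P = (1 - 59049) / (1 - 43046721) = -59048 / -43046720 = 7381/5380840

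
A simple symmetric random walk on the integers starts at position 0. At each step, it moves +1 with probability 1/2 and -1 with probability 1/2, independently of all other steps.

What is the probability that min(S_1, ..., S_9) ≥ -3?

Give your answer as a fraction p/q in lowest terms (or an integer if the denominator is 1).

Answer: 105/128

Derivation:
Let f(t,s) = #length-t paths at position s with S_1..S_t all ≥ -3.
f(t,s) = f(t-1,s-1) + f(t-1,s+1) for s ≥ -3; f(t,s) = 0 for s < -3.
t=0: f(0,0)=1
t=1: f(1,-1)=1 f(1,1)=1
t=2: f(2,-2)=1 f(2,0)=2 f(2,2)=1
t=3: f(3,-3)=1 f(3,-1)=3 f(3,1)=3 f(3,3)=1
t=4: f(4,-2)=4 f(4,0)=6 f(4,2)=4 f(4,4)=1
t=5: f(5,-3)=4 f(5,-1)=10 f(5,1)=10 f(5,3)=5 f(5,5)=1
t=6: f(6,-2)=14 f(6,0)=20 f(6,2)=15 f(6,4)=6 f(6,6)=1
t=7: f(7,-3)=14 f(7,-1)=34 f(7,1)=35 f(7,3)=21 f(7,5)=7 f(7,7)=1
t=8: f(8,-2)=48 f(8,0)=69 f(8,2)=56 f(8,4)=28 f(8,6)=8 f(8,8)=1
t=9: f(9,-3)=48 f(9,-1)=117 f(9,1)=125 f(9,3)=84 f(9,5)=36 f(9,7)=9 f(9,9)=1
Σ_s f(9,s) = 420
P = 420/512 = 105/128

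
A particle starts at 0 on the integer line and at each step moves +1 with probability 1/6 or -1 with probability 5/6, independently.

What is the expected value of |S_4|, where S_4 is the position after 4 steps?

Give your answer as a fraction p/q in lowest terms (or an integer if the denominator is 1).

Answer: 443/162

Derivation:
S_4 takes values m ≡ 0 (mod 2) with |m| ≤ 4; P(S_4=m) = C(4,(4+m)/2) · (1/6)^((4+m)/2) · (5/6)^((4-m)/2).
Distribution: P(S=-4)=625/1296, P(S=-2)=125/324, P(S=0)=25/216, P(S=2)=5/324, P(S=4)=1/1296
E[|S_4|] = Σ_m |m|·P(S_4=m) = 443/162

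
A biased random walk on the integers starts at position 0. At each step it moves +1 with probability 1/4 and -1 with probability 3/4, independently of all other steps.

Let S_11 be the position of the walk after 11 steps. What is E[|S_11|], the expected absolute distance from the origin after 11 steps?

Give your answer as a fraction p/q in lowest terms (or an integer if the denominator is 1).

S_11 takes values m ≡ 1 (mod 2) with |m| ≤ 11; P(S_11=m) = C(11,(11+m)/2) · (1/4)^((11+m)/2) · (3/4)^((11-m)/2).
Distribution: P(S=-11)=177147/4194304, P(S=-9)=649539/4194304, P(S=-7)=1082565/4194304, P(S=-5)=1082565/4194304, P(S=-3)=360855/2097152, P(S=-1)=168399/2097152, P(S=1)=56133/2097152, P(S=3)=13365/2097152, P(S=5)=4455/4194304, P(S=7)=495/4194304, P(S=9)=33/4194304, P(S=11)=1/4194304
E[|S_11|] = Σ_m |m|·P(S_11=m) = 1469105/262144

Answer: 1469105/262144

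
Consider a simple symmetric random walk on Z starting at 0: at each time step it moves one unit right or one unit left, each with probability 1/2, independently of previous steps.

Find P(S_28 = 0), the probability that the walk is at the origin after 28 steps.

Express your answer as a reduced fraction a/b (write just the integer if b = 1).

To return to 0 after 28 steps: need exactly 14 steps of +1 and 14 of -1.
Favorable paths: C(28,14) = 40116600
Total paths: 2^28 = 268435456
P = 40116600/268435456 = 5014575/33554432

Answer: 5014575/33554432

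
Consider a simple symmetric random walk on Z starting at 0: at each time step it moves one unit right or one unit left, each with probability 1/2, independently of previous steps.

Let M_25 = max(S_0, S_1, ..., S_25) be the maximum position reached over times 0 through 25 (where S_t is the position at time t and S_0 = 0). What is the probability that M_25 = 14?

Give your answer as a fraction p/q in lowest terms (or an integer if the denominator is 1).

Let M_25 = max(S_0,...,S_25). Use the reflection principle: for j ≥ 1, #{paths with M_25 ≥ j} = #{S_25 ≥ j} + #{S_25 ≥ j+1}.
By reflection, #{M_25 ≥ 14} = #{S_25 ≥ 14} + #{S_25 ≥ 15} = 68406 + 68406 = 136812.
#{M_25 ≥ 15} = #{S_25 ≥ 15} + #{S_25 ≥ 16} = 68406 + 15276 = 83682.
#{M_25 = 14} = 136812 - 83682 = 53130.
P(M_25 = 14) = 53130/33554432 = 26565/16777216

Answer: 26565/16777216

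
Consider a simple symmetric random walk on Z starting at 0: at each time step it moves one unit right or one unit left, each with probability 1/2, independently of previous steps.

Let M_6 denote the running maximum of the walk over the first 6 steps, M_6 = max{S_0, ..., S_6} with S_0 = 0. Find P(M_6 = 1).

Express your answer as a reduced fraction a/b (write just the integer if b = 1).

Answer: 15/64

Derivation:
Let M_6 = max(S_0,...,S_6). Use the reflection principle: for j ≥ 1, #{paths with M_6 ≥ j} = #{S_6 ≥ j} + #{S_6 ≥ j+1}.
By reflection, #{M_6 ≥ 1} = #{S_6 ≥ 1} + #{S_6 ≥ 2} = 22 + 22 = 44.
#{M_6 ≥ 2} = #{S_6 ≥ 2} + #{S_6 ≥ 3} = 22 + 7 = 29.
#{M_6 = 1} = 44 - 29 = 15.
P(M_6 = 1) = 15/64 = 15/64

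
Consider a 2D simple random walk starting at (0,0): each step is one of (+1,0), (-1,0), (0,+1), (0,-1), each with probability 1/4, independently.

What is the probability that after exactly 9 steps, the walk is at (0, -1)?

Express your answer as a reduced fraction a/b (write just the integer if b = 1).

Answer: 3969/65536

Derivation:
Let h be the number of horizontal steps (so 9-h are vertical). To end at (0,-1) need (h+0)/2 right-steps and ((9-h)-1)/2 up-steps.
Sum over h with 0 ≤ h ≤ 8, h ≡ 0 (mod 2), 9-h ≡ 1 (mod 2):
h=0: C(9,0)·C(0,0)·C(9,4) = 1·1·126 = 126
h=2: C(9,2)·C(2,1)·C(7,3) = 36·2·35 = 2520
h=4: C(9,4)·C(4,2)·C(5,2) = 126·6·10 = 7560
h=6: C(9,6)·C(6,3)·C(3,1) = 84·20·3 = 5040
h=8: C(9,8)·C(8,4)·C(1,0) = 9·70·1 = 630
Total favorable: 15876
Total paths: 4^9 = 262144
P = 15876/262144 = 3969/65536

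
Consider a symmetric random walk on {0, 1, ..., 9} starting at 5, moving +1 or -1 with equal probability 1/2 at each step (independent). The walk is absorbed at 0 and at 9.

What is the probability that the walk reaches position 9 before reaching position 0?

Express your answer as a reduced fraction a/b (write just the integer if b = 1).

Answer: 5/9

Derivation:
Symmetric walk (p = 1/2): the harmonic-function argument gives P(hit 9 before 0 | start at 5) = a/N.
P = 5/9 = 5/9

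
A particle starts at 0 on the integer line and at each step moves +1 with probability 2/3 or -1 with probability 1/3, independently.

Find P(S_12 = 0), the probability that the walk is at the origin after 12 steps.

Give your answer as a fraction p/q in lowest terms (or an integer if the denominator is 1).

Answer: 19712/177147

Derivation:
To be at 0 after 12 steps: need exactly 6 steps of +1 and 6 of -1.
Number of such sequences: C(12,6) = 924
Each has probability (2/3)^6 · (1/3)^6 = 64/531441
P = 924 · 64/531441 = 19712/177147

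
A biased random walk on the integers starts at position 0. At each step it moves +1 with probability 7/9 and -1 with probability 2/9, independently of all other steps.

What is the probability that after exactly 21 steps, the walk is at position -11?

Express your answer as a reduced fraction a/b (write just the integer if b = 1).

To reach position -11 after 21 steps: need 5 steps of +1 and 16 steps of -1.
Number of such sequences: C(21,5) = 20349
Each has probability (7/9)^5 · (2/9)^16 = 1101463552/109418989131512359209
P = 20349 · 1101463552/109418989131512359209 = 2490409091072/12157665459056928801

Answer: 2490409091072/12157665459056928801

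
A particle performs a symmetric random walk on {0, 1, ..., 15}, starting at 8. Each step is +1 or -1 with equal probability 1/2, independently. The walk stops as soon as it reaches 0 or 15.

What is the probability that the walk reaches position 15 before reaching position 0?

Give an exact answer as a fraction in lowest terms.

Symmetric walk (p = 1/2): the harmonic-function argument gives P(hit 15 before 0 | start at 8) = a/N.
P = 8/15 = 8/15

Answer: 8/15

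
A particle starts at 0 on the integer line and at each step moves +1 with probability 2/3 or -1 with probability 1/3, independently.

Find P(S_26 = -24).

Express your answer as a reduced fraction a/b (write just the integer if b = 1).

Answer: 52/2541865828329

Derivation:
To reach position -24 after 26 steps: need 1 step of +1 and 25 steps of -1.
Number of such sequences: C(26,1) = 26
Each has probability (2/3)^1 · (1/3)^25 = 2/2541865828329
P = 26 · 2/2541865828329 = 52/2541865828329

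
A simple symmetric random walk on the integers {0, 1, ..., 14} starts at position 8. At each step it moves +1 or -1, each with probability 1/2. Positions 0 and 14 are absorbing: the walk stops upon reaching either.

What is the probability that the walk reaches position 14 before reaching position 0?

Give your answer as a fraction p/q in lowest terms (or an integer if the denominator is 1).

Answer: 4/7

Derivation:
Symmetric walk (p = 1/2): the harmonic-function argument gives P(hit 14 before 0 | start at 8) = a/N.
P = 8/14 = 4/7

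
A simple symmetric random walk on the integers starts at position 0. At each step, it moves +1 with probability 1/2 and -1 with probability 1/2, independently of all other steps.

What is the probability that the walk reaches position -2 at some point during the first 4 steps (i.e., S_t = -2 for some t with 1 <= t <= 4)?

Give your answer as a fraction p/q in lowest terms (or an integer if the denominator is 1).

Count via complement. Let g(t,s) = #length-t paths at position s with S_1..S_t all ≠ -2.
g(t,s) = g(t-1,s-1) + g(t-1,s+1) for s ≠ -2; g(t,-2) = 0.
t=0: g(0,0)=1
t=1: g(1,-1)=1 g(1,1)=1
t=2: g(2,0)=2 g(2,2)=1
t=3: g(3,-1)=2 g(3,1)=3 g(3,3)=1
t=4: g(4,0)=5 g(4,2)=4 g(4,4)=1
Paths never hitting -2: Σ_s g(4,s) = 10
Paths hitting -2: 2^4 - 10 = 6
P = 6/16 = 3/8

Answer: 3/8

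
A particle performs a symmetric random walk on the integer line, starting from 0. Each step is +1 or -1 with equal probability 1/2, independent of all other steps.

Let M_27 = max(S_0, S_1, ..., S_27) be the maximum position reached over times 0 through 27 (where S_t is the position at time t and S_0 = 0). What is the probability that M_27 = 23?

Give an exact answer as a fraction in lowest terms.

Let M_27 = max(S_0,...,S_27). Use the reflection principle: for j ≥ 1, #{paths with M_27 ≥ j} = #{S_27 ≥ j} + #{S_27 ≥ j+1}.
By reflection, #{M_27 ≥ 23} = #{S_27 ≥ 23} + #{S_27 ≥ 24} = 379 + 28 = 407.
#{M_27 ≥ 24} = #{S_27 ≥ 24} + #{S_27 ≥ 25} = 28 + 28 = 56.
#{M_27 = 23} = 407 - 56 = 351.
P(M_27 = 23) = 351/134217728 = 351/134217728

Answer: 351/134217728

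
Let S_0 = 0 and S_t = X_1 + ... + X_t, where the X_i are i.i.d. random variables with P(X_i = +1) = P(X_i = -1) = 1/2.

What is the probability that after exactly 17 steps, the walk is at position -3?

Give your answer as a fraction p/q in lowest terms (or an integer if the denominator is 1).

To reach position -3 after 17 steps: need 7 steps of +1 and 10 of -1.
Favorable paths: C(17,7) = 19448
Total paths: 2^17 = 131072
P = 19448/131072 = 2431/16384

Answer: 2431/16384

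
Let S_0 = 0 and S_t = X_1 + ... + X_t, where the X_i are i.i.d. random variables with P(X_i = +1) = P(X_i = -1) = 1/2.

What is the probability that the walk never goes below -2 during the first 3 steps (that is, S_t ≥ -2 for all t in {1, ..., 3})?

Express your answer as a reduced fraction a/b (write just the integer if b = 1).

Let f(t,s) = #length-t paths at position s with S_1..S_t all ≥ -2.
f(t,s) = f(t-1,s-1) + f(t-1,s+1) for s ≥ -2; f(t,s) = 0 for s < -2.
t=0: f(0,0)=1
t=1: f(1,-1)=1 f(1,1)=1
t=2: f(2,-2)=1 f(2,0)=2 f(2,2)=1
t=3: f(3,-1)=3 f(3,1)=3 f(3,3)=1
Σ_s f(3,s) = 7
P = 7/8 = 7/8

Answer: 7/8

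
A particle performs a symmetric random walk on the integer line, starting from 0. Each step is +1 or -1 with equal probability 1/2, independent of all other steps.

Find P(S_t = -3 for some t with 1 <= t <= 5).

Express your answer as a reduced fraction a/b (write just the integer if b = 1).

Answer: 7/32

Derivation:
Count via complement. Let g(t,s) = #length-t paths at position s with S_1..S_t all ≠ -3.
g(t,s) = g(t-1,s-1) + g(t-1,s+1) for s ≠ -3; g(t,-3) = 0.
t=0: g(0,0)=1
t=1: g(1,-1)=1 g(1,1)=1
t=2: g(2,-2)=1 g(2,0)=2 g(2,2)=1
t=3: g(3,-1)=3 g(3,1)=3 g(3,3)=1
t=4: g(4,-2)=3 g(4,0)=6 g(4,2)=4 g(4,4)=1
t=5: g(5,-1)=9 g(5,1)=10 g(5,3)=5 g(5,5)=1
Paths never hitting -3: Σ_s g(5,s) = 25
Paths hitting -3: 2^5 - 25 = 7
P = 7/32 = 7/32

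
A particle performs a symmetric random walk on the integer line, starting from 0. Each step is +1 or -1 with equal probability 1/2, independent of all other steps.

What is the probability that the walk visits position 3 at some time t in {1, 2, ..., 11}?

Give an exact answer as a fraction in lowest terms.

Count via complement. Let g(t,s) = #length-t paths at position s with S_1..S_t all ≠ 3.
g(t,s) = g(t-1,s-1) + g(t-1,s+1) for s ≠ 3; g(t,3) = 0.
t=0: g(0,0)=1
t=1: g(1,-1)=1 g(1,1)=1
t=2: g(2,-2)=1 g(2,0)=2 g(2,2)=1
t=3: g(3,-3)=1 g(3,-1)=3 g(3,1)=3
t=4: g(4,-4)=1 g(4,-2)=4 g(4,0)=6 g(4,2)=3
t=5: g(5,-5)=1 g(5,-3)=5 g(5,-1)=10 g(5,1)=9
t=6: g(6,-6)=1 g(6,-4)=6 g(6,-2)=15 g(6,0)=19 g(6,2)=9
t=7: g(7,-7)=1 g(7,-5)=7 g(7,-3)=21 g(7,-1)=34 g(7,1)=28
t=8: g(8,-8)=1 g(8,-6)=8 g(8,-4)=28 g(8,-2)=55 g(8,0)=62 g(8,2)=28
t=9: g(9,-9)=1 g(9,-7)=9 g(9,-5)=36 g(9,-3)=83 g(9,-1)=117 g(9,1)=90
t=10: g(10,-10)=1 g(10,-8)=10 g(10,-6)=45 g(10,-4)=119 g(10,-2)=200 g(10,0)=207 g(10,2)=90
t=11: g(11,-11)=1 g(11,-9)=11 g(11,-7)=55 g(11,-5)=164 g(11,-3)=319 g(11,-1)=407 g(11,1)=297
Paths never hitting 3: Σ_s g(11,s) = 1254
Paths hitting 3: 2^11 - 1254 = 794
P = 794/2048 = 397/1024

Answer: 397/1024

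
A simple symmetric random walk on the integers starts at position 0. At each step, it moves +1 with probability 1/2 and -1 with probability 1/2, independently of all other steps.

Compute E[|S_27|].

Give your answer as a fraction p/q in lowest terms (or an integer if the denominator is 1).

Answer: 35102025/8388608

Derivation:
S_27 takes values m ≡ 1 (mod 2) with |m| ≤ 27; P(S_27=m) = C(27,(27+m)/2)/2^27.
Total paths: 2^27 = 134217728
Distribution: P(S=-27)=1/134217728, P(S=-25)=27/134217728, P(S=-23)=351/134217728, P(S=-21)=2925/134217728, P(S=-19)=17550/134217728, P(S=-17)=80730/134217728, P(S=-15)=296010/134217728, P(S=-13)=888030/134217728, P(S=-11)=2220075/134217728, P(S=-9)=4686825/134217728, P(S=-7)=8436285/134217728, P(S=-5)=13037895/134217728, P(S=-3)=17383860/134217728, P(S=-1)=20058300/134217728, P(S=1)=20058300/134217728, P(S=3)=17383860/134217728, P(S=5)=13037895/134217728, P(S=7)=8436285/134217728, P(S=9)=4686825/134217728, P(S=11)=2220075/134217728, P(S=13)=888030/134217728, P(S=15)=296010/134217728, P(S=17)=80730/134217728, P(S=19)=17550/134217728, P(S=21)=2925/134217728, P(S=23)=351/134217728, P(S=25)=27/134217728, P(S=27)=1/134217728
E[|S_27|] = Σ_m |m|·P(S_27=m) = 561632400/134217728 = 35102025/8388608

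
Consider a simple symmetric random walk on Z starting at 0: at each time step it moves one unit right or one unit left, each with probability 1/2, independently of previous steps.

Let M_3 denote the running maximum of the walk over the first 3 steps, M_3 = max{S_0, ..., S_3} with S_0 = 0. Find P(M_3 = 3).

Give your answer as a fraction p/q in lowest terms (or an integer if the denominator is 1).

Answer: 1/8

Derivation:
Let M_3 = max(S_0,...,S_3). Use the reflection principle: for j ≥ 1, #{paths with M_3 ≥ j} = #{S_3 ≥ j} + #{S_3 ≥ j+1}.
By reflection, #{M_3 ≥ 3} = #{S_3 ≥ 3} + #{S_3 ≥ 4} = 1 + 0 = 1.
#{M_3 ≥ 4} = #{S_3 ≥ 4} + #{S_3 ≥ 5} = 0 + 0 = 0.
#{M_3 = 3} = 1 - 0 = 1.
P(M_3 = 3) = 1/8 = 1/8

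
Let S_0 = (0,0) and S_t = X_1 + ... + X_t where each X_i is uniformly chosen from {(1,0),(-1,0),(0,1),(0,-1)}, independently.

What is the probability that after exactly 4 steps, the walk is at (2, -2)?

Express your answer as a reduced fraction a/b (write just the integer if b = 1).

Let h be the number of horizontal steps (so 4-h are vertical). To end at (2,-2) need (h+2)/2 right-steps and ((4-h)-2)/2 up-steps.
Sum over h with 2 ≤ h ≤ 2, h ≡ 0 (mod 2), 4-h ≡ 0 (mod 2):
h=2: C(4,2)·C(2,2)·C(2,0) = 6·1·1 = 6
Total favorable: 6
Total paths: 4^4 = 256
P = 6/256 = 3/128

Answer: 3/128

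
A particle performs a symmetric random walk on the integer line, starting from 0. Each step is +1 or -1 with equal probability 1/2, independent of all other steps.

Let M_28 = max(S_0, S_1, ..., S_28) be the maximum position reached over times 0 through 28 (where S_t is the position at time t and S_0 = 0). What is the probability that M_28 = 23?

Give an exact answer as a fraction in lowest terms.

Let M_28 = max(S_0,...,S_28). Use the reflection principle: for j ≥ 1, #{paths with M_28 ≥ j} = #{S_28 ≥ j} + #{S_28 ≥ j+1}.
By reflection, #{M_28 ≥ 23} = #{S_28 ≥ 23} + #{S_28 ≥ 24} = 407 + 407 = 814.
#{M_28 ≥ 24} = #{S_28 ≥ 24} + #{S_28 ≥ 25} = 407 + 29 = 436.
#{M_28 = 23} = 814 - 436 = 378.
P(M_28 = 23) = 378/268435456 = 189/134217728

Answer: 189/134217728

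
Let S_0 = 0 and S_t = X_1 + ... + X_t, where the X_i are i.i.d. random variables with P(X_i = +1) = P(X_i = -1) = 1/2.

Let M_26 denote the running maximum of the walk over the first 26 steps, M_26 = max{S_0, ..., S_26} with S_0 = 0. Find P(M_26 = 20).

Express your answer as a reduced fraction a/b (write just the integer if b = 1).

Let M_26 = max(S_0,...,S_26). Use the reflection principle: for j ≥ 1, #{paths with M_26 ≥ j} = #{S_26 ≥ j} + #{S_26 ≥ j+1}.
By reflection, #{M_26 ≥ 20} = #{S_26 ≥ 20} + #{S_26 ≥ 21} = 2952 + 352 = 3304.
#{M_26 ≥ 21} = #{S_26 ≥ 21} + #{S_26 ≥ 22} = 352 + 352 = 704.
#{M_26 = 20} = 3304 - 704 = 2600.
P(M_26 = 20) = 2600/67108864 = 325/8388608

Answer: 325/8388608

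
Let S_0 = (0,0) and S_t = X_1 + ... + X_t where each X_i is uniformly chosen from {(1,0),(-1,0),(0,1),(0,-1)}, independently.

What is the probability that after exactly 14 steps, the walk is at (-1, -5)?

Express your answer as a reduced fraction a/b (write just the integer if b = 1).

Answer: 1002001/134217728

Derivation:
Let h be the number of horizontal steps (so 14-h are vertical). To end at (-1,-5) need (h-1)/2 right-steps and ((14-h)-5)/2 up-steps.
Sum over h with 1 ≤ h ≤ 9, h ≡ 1 (mod 2), 14-h ≡ 1 (mod 2):
h=1: C(14,1)·C(1,0)·C(13,4) = 14·1·715 = 10010
h=3: C(14,3)·C(3,1)·C(11,3) = 364·3·165 = 180180
h=5: C(14,5)·C(5,2)·C(9,2) = 2002·10·36 = 720720
h=7: C(14,7)·C(7,3)·C(7,1) = 3432·35·7 = 840840
h=9: C(14,9)·C(9,4)·C(5,0) = 2002·126·1 = 252252
Total favorable: 2004002
Total paths: 4^14 = 268435456
P = 2004002/268435456 = 1002001/134217728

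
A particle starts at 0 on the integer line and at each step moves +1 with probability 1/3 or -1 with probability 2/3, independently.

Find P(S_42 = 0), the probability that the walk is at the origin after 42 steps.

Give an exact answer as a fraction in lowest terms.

To be at 0 after 42 steps: need exactly 21 steps of +1 and 21 of -1.
Number of such sequences: C(42,21) = 538257874440
Each has probability (1/3)^21 · (2/3)^21 = 2097152/109418989131512359209
P = 538257874440 · 2097152/109418989131512359209 = 376269525965864960/36472996377170786403

Answer: 376269525965864960/36472996377170786403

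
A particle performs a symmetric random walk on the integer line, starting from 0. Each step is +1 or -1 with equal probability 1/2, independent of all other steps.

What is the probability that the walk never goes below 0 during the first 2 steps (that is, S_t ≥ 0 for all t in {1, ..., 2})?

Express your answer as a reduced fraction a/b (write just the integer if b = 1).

Answer: 1/2

Derivation:
Let f(t,s) = #length-t paths at position s with S_1..S_t all ≥ 0.
f(t,s) = f(t-1,s-1) + f(t-1,s+1) for s ≥ 0; f(t,s) = 0 for s < 0.
t=0: f(0,0)=1
t=1: f(1,1)=1
t=2: f(2,0)=1 f(2,2)=1
Σ_s f(2,s) = 2
P = 2/4 = 1/2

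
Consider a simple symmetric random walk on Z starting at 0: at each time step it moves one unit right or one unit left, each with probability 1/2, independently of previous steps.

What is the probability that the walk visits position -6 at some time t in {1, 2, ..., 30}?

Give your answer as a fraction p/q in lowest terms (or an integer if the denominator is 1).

Answer: 301766029/1073741824

Derivation:
Count via complement. Let g(t,s) = #length-t paths at position s with S_1..S_t all ≠ -6.
g(t,s) = g(t-1,s-1) + g(t-1,s+1) for s ≠ -6; g(t,-6) = 0.
t=0: g(0,0)=1
t=1: g(1,-1)=1 g(1,1)=1
t=2: g(2,-2)=1 g(2,0)=2 g(2,2)=1
t=3: g(3,-3)=1 g(3,-1)=3 g(3,1)=3 g(3,3)=1
t=4: g(4,-4)=1 g(4,-2)=4 g(4,0)=6 g(4,2)=4 g(4,4)=1
t=5: g(5,-5)=1 g(5,-3)=5 g(5,-1)=10 g(5,1)=10 g(5,3)=5 g(5,5)=1
t=6: g(6,-4)=6 g(6,-2)=15 g(6,0)=20 g(6,2)=15 g(6,4)=6 g(6,6)=1
t=7: g(7,-5)=6 g(7,-3)=21 g(7,-1)=35 g(7,1)=35 g(7,3)=21 g(7,5)=7 g(7,7)=1
t=8: g(8,-4)=27 g(8,-2)=56 g(8,0)=70 g(8,2)=56 g(8,4)=28 g(8,6)=8 g(8,8)=1
t=9: g(9,-5)=27 g(9,-3)=83 g(9,-1)=126 g(9,1)=126 g(9,3)=84 g(9,5)=36 g(9,7)=9 g(9,9)=1
t=10: g(10,-4)=110 g(10,-2)=209 g(10,0)=252 g(10,2)=210 g(10,4)=120 g(10,6)=45 g(10,8)=10 g(10,10)=1
t=11: g(11,-5)=110 g(11,-3)=319 g(11,-1)=461 g(11,1)=462 g(11,3)=330 g(11,5)=165 g(11,7)=55 g(11,9)=11 g(11,11)=1
t=12: g(12,-4)=429 g(12,-2)=780 g(12,0)=923 g(12,2)=792 g(12,4)=495 g(12,6)=220 g(12,8)=66 g(12,10)=12 g(12,12)=1
t=13: g(13,-5)=429 g(13,-3)=1209 g(13,-1)=1703 g(13,1)=1715 g(13,3)=1287 g(13,5)=715 g(13,7)=286 g(13,9)=78 g(13,11)=13 g(13,13)=1
t=14: g(14,-4)=1638 g(14,-2)=2912 g(14,0)=3418 g(14,2)=3002 g(14,4)=2002 g(14,6)=1001 g(14,8)=364 g(14,10)=91 g(14,12)=14 g(14,14)=1
t=15: g(15,-5)=1638 g(15,-3)=4550 g(15,-1)=6330 g(15,1)=6420 g(15,3)=5004 g(15,5)=3003 g(15,7)=1365 g(15,9)=455 g(15,11)=105 g(15,13)=15 g(15,15)=1
t=16: g(16,-4)=6188 g(16,-2)=10880 g(16,0)=12750 g(16,2)=11424 g(16,4)=8007 g(16,6)=4368 g(16,8)=1820 g(16,10)=560 g(16,12)=120 g(16,14)=16 g(16,16)=1
t=17: g(17,-5)=6188 g(17,-3)=17068 g(17,-1)=23630 g(17,1)=24174 g(17,3)=19431 g(17,5)=12375 g(17,7)=6188 g(17,9)=2380 g(17,11)=680 g(17,13)=136 g(17,15)=17 g(17,17)=1
t=18: g(18,-4)=23256 g(18,-2)=40698 g(18,0)=47804 g(18,2)=43605 g(18,4)=31806 g(18,6)=18563 g(18,8)=8568 g(18,10)=3060 g(18,12)=816 g(18,14)=153 g(18,16)=18 g(18,18)=1
t=19: g(19,-5)=23256 g(19,-3)=63954 g(19,-1)=88502 g(19,1)=91409 g(19,3)=75411 g(19,5)=50369 g(19,7)=27131 g(19,9)=11628 g(19,11)=3876 g(19,13)=969 g(19,15)=171 g(19,17)=19 g(19,19)=1
t=20: g(20,-4)=87210 g(20,-2)=152456 g(20,0)=179911 g(20,2)=166820 g(20,4)=125780 g(20,6)=77500 g(20,8)=38759 g(20,10)=15504 g(20,12)=4845 g(20,14)=1140 g(20,16)=190 g(20,18)=20 g(20,20)=1
t=21: g(21,-5)=87210 g(21,-3)=239666 g(21,-1)=332367 g(21,1)=346731 g(21,3)=292600 g(21,5)=203280 g(21,7)=116259 g(21,9)=54263 g(21,11)=20349 g(21,13)=5985 g(21,15)=1330 g(21,17)=210 g(21,19)=21 g(21,21)=1
t=22: g(22,-4)=326876 g(22,-2)=572033 g(22,0)=679098 g(22,2)=639331 g(22,4)=495880 g(22,6)=319539 g(22,8)=170522 g(22,10)=74612 g(22,12)=26334 g(22,14)=7315 g(22,16)=1540 g(22,18)=231 g(22,20)=22 g(22,22)=1
t=23: g(23,-5)=326876 g(23,-3)=898909 g(23,-1)=1251131 g(23,1)=1318429 g(23,3)=1135211 g(23,5)=815419 g(23,7)=490061 g(23,9)=245134 g(23,11)=100946 g(23,13)=33649 g(23,15)=8855 g(23,17)=1771 g(23,19)=253 g(23,21)=23 g(23,23)=1
t=24: g(24,-4)=1225785 g(24,-2)=2150040 g(24,0)=2569560 g(24,2)=2453640 g(24,4)=1950630 g(24,6)=1305480 g(24,8)=735195 g(24,10)=346080 g(24,12)=134595 g(24,14)=42504 g(24,16)=10626 g(24,18)=2024 g(24,20)=276 g(24,22)=24 g(24,24)=1
t=25: g(25,-5)=1225785 g(25,-3)=3375825 g(25,-1)=4719600 g(25,1)=5023200 g(25,3)=4404270 g(25,5)=3256110 g(25,7)=2040675 g(25,9)=1081275 g(25,11)=480675 g(25,13)=177099 g(25,15)=53130 g(25,17)=12650 g(25,19)=2300 g(25,21)=300 g(25,23)=25 g(25,25)=1
t=26: g(26,-4)=4601610 g(26,-2)=8095425 g(26,0)=9742800 g(26,2)=9427470 g(26,4)=7660380 g(26,6)=5296785 g(26,8)=3121950 g(26,10)=1561950 g(26,12)=657774 g(26,14)=230229 g(26,16)=65780 g(26,18)=14950 g(26,20)=2600 g(26,22)=325 g(26,24)=26 g(26,26)=1
t=27: g(27,-5)=4601610 g(27,-3)=12697035 g(27,-1)=17838225 g(27,1)=19170270 g(27,3)=17087850 g(27,5)=12957165 g(27,7)=8418735 g(27,9)=4683900 g(27,11)=2219724 g(27,13)=888003 g(27,15)=296009 g(27,17)=80730 g(27,19)=17550 g(27,21)=2925 g(27,23)=351 g(27,25)=27 g(27,27)=1
t=28: g(28,-4)=17298645 g(28,-2)=30535260 g(28,0)=37008495 g(28,2)=36258120 g(28,4)=30045015 g(28,6)=21375900 g(28,8)=13102635 g(28,10)=6903624 g(28,12)=3107727 g(28,14)=1184012 g(28,16)=376739 g(28,18)=98280 g(28,20)=20475 g(28,22)=3276 g(28,24)=378 g(28,26)=28 g(28,28)=1
t=29: g(29,-5)=17298645 g(29,-3)=47833905 g(29,-1)=67543755 g(29,1)=73266615 g(29,3)=66303135 g(29,5)=51420915 g(29,7)=34478535 g(29,9)=20006259 g(29,11)=10011351 g(29,13)=4291739 g(29,15)=1560751 g(29,17)=475019 g(29,19)=118755 g(29,21)=23751 g(29,23)=3654 g(29,25)=406 g(29,27)=29 g(29,29)=1
t=30: g(30,-4)=65132550 g(30,-2)=115377660 g(30,0)=140810370 g(30,2)=139569750 g(30,4)=117724050 g(30,6)=85899450 g(30,8)=54484794 g(30,10)=30017610 g(30,12)=14303090 g(30,14)=5852490 g(30,16)=2035770 g(30,18)=593774 g(30,20)=142506 g(30,22)=27405 g(30,24)=4060 g(30,26)=435 g(30,28)=30 g(30,30)=1
Paths never hitting -6: Σ_s g(30,s) = 771975795
Paths hitting -6: 2^30 - 771975795 = 301766029
P = 301766029/1073741824 = 301766029/1073741824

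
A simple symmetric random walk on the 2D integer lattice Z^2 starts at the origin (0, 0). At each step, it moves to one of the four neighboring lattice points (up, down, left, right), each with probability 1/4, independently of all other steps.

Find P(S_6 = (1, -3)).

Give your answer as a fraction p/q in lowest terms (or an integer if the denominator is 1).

Let h be the number of horizontal steps (so 6-h are vertical). To end at (1,-3) need (h+1)/2 right-steps and ((6-h)-3)/2 up-steps.
Sum over h with 1 ≤ h ≤ 3, h ≡ 1 (mod 2), 6-h ≡ 1 (mod 2):
h=1: C(6,1)·C(1,1)·C(5,1) = 6·1·5 = 30
h=3: C(6,3)·C(3,2)·C(3,0) = 20·3·1 = 60
Total favorable: 90
Total paths: 4^6 = 4096
P = 90/4096 = 45/2048

Answer: 45/2048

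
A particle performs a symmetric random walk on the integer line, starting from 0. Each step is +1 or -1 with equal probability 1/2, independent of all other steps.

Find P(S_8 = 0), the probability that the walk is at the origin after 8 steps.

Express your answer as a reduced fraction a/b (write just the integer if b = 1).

To return to 0 after 8 steps: need exactly 4 steps of +1 and 4 of -1.
Favorable paths: C(8,4) = 70
Total paths: 2^8 = 256
P = 70/256 = 35/128

Answer: 35/128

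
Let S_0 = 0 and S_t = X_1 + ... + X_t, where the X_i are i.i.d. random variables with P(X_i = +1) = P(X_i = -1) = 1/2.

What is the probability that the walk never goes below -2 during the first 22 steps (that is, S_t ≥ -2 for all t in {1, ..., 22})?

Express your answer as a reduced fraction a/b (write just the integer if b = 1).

Answer: 499681/1048576

Derivation:
Let f(t,s) = #length-t paths at position s with S_1..S_t all ≥ -2.
f(t,s) = f(t-1,s-1) + f(t-1,s+1) for s ≥ -2; f(t,s) = 0 for s < -2.
t=0: f(0,0)=1
t=1: f(1,-1)=1 f(1,1)=1
t=2: f(2,-2)=1 f(2,0)=2 f(2,2)=1
t=3: f(3,-1)=3 f(3,1)=3 f(3,3)=1
t=4: f(4,-2)=3 f(4,0)=6 f(4,2)=4 f(4,4)=1
t=5: f(5,-1)=9 f(5,1)=10 f(5,3)=5 f(5,5)=1
t=6: f(6,-2)=9 f(6,0)=19 f(6,2)=15 f(6,4)=6 f(6,6)=1
t=7: f(7,-1)=28 f(7,1)=34 f(7,3)=21 f(7,5)=7 f(7,7)=1
t=8: f(8,-2)=28 f(8,0)=62 f(8,2)=55 f(8,4)=28 f(8,6)=8 f(8,8)=1
t=9: f(9,-1)=90 f(9,1)=117 f(9,3)=83 f(9,5)=36 f(9,7)=9 f(9,9)=1
t=10: f(10,-2)=90 f(10,0)=207 f(10,2)=200 f(10,4)=119 f(10,6)=45 f(10,8)=10 f(10,10)=1
t=11: f(11,-1)=297 f(11,1)=407 f(11,3)=319 f(11,5)=164 f(11,7)=55 f(11,9)=11 f(11,11)=1
t=12: f(12,-2)=297 f(12,0)=704 f(12,2)=726 f(12,4)=483 f(12,6)=219 f(12,8)=66 f(12,10)=12 f(12,12)=1
t=13: f(13,-1)=1001 f(13,1)=1430 f(13,3)=1209 f(13,5)=702 f(13,7)=285 f(13,9)=78 f(13,11)=13 f(13,13)=1
t=14: f(14,-2)=1001 f(14,0)=2431 f(14,2)=2639 f(14,4)=1911 f(14,6)=987 f(14,8)=363 f(14,10)=91 f(14,12)=14 f(14,14)=1
t=15: f(15,-1)=3432 f(15,1)=5070 f(15,3)=4550 f(15,5)=2898 f(15,7)=1350 f(15,9)=454 f(15,11)=105 f(15,13)=15 f(15,15)=1
t=16: f(16,-2)=3432 f(16,0)=8502 f(16,2)=9620 f(16,4)=7448 f(16,6)=4248 f(16,8)=1804 f(16,10)=559 f(16,12)=120 f(16,14)=16 f(16,16)=1
t=17: f(17,-1)=11934 f(17,1)=18122 f(17,3)=17068 f(17,5)=11696 f(17,7)=6052 f(17,9)=2363 f(17,11)=679 f(17,13)=136 f(17,15)=17 f(17,17)=1
t=18: f(18,-2)=11934 f(18,0)=30056 f(18,2)=35190 f(18,4)=28764 f(18,6)=17748 f(18,8)=8415 f(18,10)=3042 f(18,12)=815 f(18,14)=153 f(18,16)=18 f(18,18)=1
t=19: f(19,-1)=41990 f(19,1)=65246 f(19,3)=63954 f(19,5)=46512 f(19,7)=26163 f(19,9)=11457 f(19,11)=3857 f(19,13)=968 f(19,15)=171 f(19,17)=19 f(19,19)=1
t=20: f(20,-2)=41990 f(20,0)=107236 f(20,2)=129200 f(20,4)=110466 f(20,6)=72675 f(20,8)=37620 f(20,10)=15314 f(20,12)=4825 f(20,14)=1139 f(20,16)=190 f(20,18)=20 f(20,20)=1
t=21: f(21,-1)=149226 f(21,1)=236436 f(21,3)=239666 f(21,5)=183141 f(21,7)=110295 f(21,9)=52934 f(21,11)=20139 f(21,13)=5964 f(21,15)=1329 f(21,17)=210 f(21,19)=21 f(21,21)=1
t=22: f(22,-2)=149226 f(22,0)=385662 f(22,2)=476102 f(22,4)=422807 f(22,6)=293436 f(22,8)=163229 f(22,10)=73073 f(22,12)=26103 f(22,14)=7293 f(22,16)=1539 f(22,18)=231 f(22,20)=22 f(22,22)=1
Σ_s f(22,s) = 1998724
P = 1998724/4194304 = 499681/1048576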